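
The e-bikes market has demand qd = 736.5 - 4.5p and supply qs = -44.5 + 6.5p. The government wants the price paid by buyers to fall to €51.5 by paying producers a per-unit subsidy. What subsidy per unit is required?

Required subsidy s = €33 per unit

At a buyer price of 51.5, quantity demanded is 736.5 − 4.5·51.5 = 504.75.
Sellers supply 504.75 only when they receive ps with -44.5 + 6.5·ps = 504.75, i.e. ps = 84.5.
s = ps − pb = 84.5 − 51.5 = 33.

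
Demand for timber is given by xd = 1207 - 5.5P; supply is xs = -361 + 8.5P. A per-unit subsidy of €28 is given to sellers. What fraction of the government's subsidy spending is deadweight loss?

DWL / government spending = 187/2738

Pre-subsidy: 1207 - 5.5P = -361 + 8.5P gives P* = 112, x* = 591.
With the subsidy, sellers receive Ps = Pb + 28 for each unit, where Pb is the price buyers pay.
Supply in terms of Pb becomes xs = -361 + 8.5(Pb + 28) = -123 + 8.5Pb. Setting this equal to demand: 1207 - 5.5Pb = -123 + 8.5Pb, so Pb = 95.
Sellers receive Ps = 95 + 28 = 123; x' = 1207 − 5.5·95 = 684.5.
ΔCS = ½(591 + 684.5)(112 − 95) = 10841.75; ΔPS = ½(591 + 684.5)(123 − 112) = 7015.25.
Government spending = 28 × 684.5 = 19166.
DWL = ½ × 28 × (684.5 − 591) = 1309; fraction = 1309 / 19166 = 187/2738.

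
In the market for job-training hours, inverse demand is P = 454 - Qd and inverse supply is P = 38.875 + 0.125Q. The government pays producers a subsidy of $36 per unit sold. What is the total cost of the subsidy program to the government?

Government cost = $14436

Pre-subsidy: 454 - Q = 38.875 + 0.125Q gives Q* = 369 and P* = 85.
With the subsidy, sellers receive Ps = Pb + 36 for each unit, where Pb is the price buyers pay.
On the curves, Pb = 454 - Q and Ps = 38.875 + 0.125Q; the wedge Ps − Pb = 36 gives 38.875 + 0.125Q − (454 - Q) = 36, so Q' = 401.
Then Pb = 454 − 1·401 = 53 and Ps = 38.875 + 0.125·401 = 89.
Government outlay = subsidy × quantity = 36 × 401 = 14436.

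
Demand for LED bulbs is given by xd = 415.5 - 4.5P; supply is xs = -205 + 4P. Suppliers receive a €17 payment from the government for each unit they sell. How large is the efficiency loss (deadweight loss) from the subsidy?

Deadweight loss = €306

Pre-subsidy: 415.5 - 4.5P = -205 + 4P gives P* = 73, x* = 87.
With the subsidy, sellers receive Ps = Pb + 17 for each unit, where Pb is the price buyers pay.
Supply in terms of Pb becomes xs = -205 + 4(Pb + 17) = -137 + 4Pb. Setting this equal to demand: 415.5 - 4.5Pb = -137 + 4Pb, so Pb = 65.
Sellers receive Ps = 65 + 17 = 82; x' = 415.5 − 4.5·65 = 123.
The subsidy expands output by 123 − 87 = 36 past the efficient level; on those units the gap between marginal cost and willingness to pay runs from 0 up to 17.
DWL = ½ × 17 × 36 = 306.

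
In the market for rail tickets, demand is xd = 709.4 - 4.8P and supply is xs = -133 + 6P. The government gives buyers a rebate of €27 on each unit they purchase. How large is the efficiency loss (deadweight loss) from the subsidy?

Deadweight loss = €972

Pre-subsidy: 709.4 - 4.8P = -133 + 6P gives P* = 78, x* = 335.
With the rebate, buyers effectively pay Pb = Ps − 27, where Ps is the price sellers receive.
Demand in terms of Ps becomes xd = 709.4 − 4.8(Ps − 27) = 839 - 4.8Ps. Setting this equal to supply: 839 - 4.8Ps = -133 + 6Ps, so Ps = 90.
Buyers pay Pb = 90 − 27 = 63; x' = -133 + 6·90 = 407.
The subsidy expands output by 407 − 335 = 72 past the efficient level; on those units the gap between marginal cost and willingness to pay runs from 0 up to 27.
DWL = ½ × 27 × 72 = 972.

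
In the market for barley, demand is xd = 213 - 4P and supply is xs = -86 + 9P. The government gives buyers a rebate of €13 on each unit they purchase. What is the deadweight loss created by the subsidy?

Deadweight loss = €234

Pre-subsidy: 213 - 4P = -86 + 9P gives P* = 23, x* = 121.
With the rebate, buyers effectively pay Pb = Ps − 13, where Ps is the price sellers receive.
Demand in terms of Ps becomes xd = 213 − 4(Ps − 13) = 265 - 4Ps. Setting this equal to supply: 265 - 4Ps = -86 + 9Ps, so Ps = 27.
Buyers pay Pb = 27 − 13 = 14; x' = -86 + 9·27 = 157.
The subsidy expands output by 157 − 121 = 36 past the efficient level; on those units the gap between marginal cost and willingness to pay runs from 0 up to 13.
DWL = ½ × 13 × 36 = 234.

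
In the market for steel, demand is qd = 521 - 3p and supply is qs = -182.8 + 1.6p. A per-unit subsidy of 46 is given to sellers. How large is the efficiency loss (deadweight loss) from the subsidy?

Deadweight loss = 1104

Pre-subsidy: 521 - 3p = -182.8 + 1.6p gives p* = 153, q* = 62.
With the subsidy, sellers receive ps = pb + 46 for each unit, where pb is the price buyers pay.
Supply in terms of pb becomes qs = -182.8 + 1.6(pb + 46) = -109.2 + 1.6pb. Setting this equal to demand: 521 - 3pb = -109.2 + 1.6pb, so pb = 137.
Sellers receive ps = 137 + 46 = 183; q' = 521 − 3·137 = 110.
The subsidy expands output by 110 − 62 = 48 past the efficient level; on those units the gap between marginal cost and willingness to pay runs from 0 up to 46.
DWL = ½ × 46 × 48 = 1104.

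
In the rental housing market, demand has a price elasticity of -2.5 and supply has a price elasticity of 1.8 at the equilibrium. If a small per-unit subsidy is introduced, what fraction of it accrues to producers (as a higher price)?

Producer share = 25/43

For a small subsidy around the equilibrium, the benefit split depends on the relative slopes, which at a point are proportional to the elasticities.
Buyer share = εs/(εs + |εd|) = 1.8/(1.8 + 2.5) = 18/43; seller share = |εd|/(εs + |εd|) = 25/43.
So producers capture 25/43 of the subsidy.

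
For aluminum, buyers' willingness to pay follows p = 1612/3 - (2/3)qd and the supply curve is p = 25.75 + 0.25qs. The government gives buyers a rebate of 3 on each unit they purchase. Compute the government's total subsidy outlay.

Government cost = 18525/11

Pre-subsidy: 1612/3 - (2/3)q = 25.75 + 0.25q gives q* = 6139/11 and p* = 1818/11.
With the rebate, buyers effectively pay pb = ps − 3, where ps is the price sellers receive.
On the curves, pb = 1612/3 - (2/3)q and ps = 25.75 + 0.25q; the wedge ps − pb = 3 gives 25.75 + 0.25q − (1612/3 - (2/3)q) = 3, so q' = 6175/11.
Then pb = 1612/3 − (2/3)·(6175/11) = 1794/11 and ps = 25.75 + 0.25·(6175/11) = 1827/11.
Government outlay = subsidy × quantity = 3 × 6175/11 = 18525/11.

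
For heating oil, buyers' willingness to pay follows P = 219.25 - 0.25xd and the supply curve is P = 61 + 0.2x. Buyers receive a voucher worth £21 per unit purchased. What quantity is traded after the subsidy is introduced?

Pre-subsidy: 219.25 - 0.25x = 61 + 0.2x gives x* = 1055/3 and P* = 394/3.
With the rebate, buyers effectively pay Pb = Ps − 21, where Ps is the price sellers receive.
On the curves, Pb = 219.25 - 0.25x and Ps = 61 + 0.2x; the wedge Ps − Pb = 21 gives 61 + 0.2x − (219.25 - 0.25x) = 21, so x' = 1195/3.
Then Pb = 219.25 − 0.25·(1195/3) = 359/3 and Ps = 61 + 0.2·(1195/3) = 422/3.

x' = 1195/3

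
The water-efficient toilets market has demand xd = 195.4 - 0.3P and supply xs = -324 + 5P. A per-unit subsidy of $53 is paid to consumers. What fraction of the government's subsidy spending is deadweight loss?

Pre-subsidy: 195.4 - 0.3P = -324 + 5P gives P* = 98, x* = 166.
With the rebate, buyers effectively pay Pb = Ps − 53, where Ps is the price sellers receive.
Demand in terms of Ps becomes xd = 195.4 − 0.3(Ps − 53) = 211.3 - 0.3Ps. Setting this equal to supply: 211.3 - 0.3Ps = -324 + 5Ps, so Ps = 101.
Buyers pay Pb = 101 − 53 = 48; x' = -324 + 5·101 = 181.
ΔCS = ½(166 + 181)(98 − 48) = 8675; ΔPS = ½(166 + 181)(101 − 98) = 520.5.
Government spending = 53 × 181 = 9593.
DWL = ½ × 53 × (181 − 166) = 397.5; fraction = 397.5 / 9593 = 15/362.

DWL / government spending = 15/362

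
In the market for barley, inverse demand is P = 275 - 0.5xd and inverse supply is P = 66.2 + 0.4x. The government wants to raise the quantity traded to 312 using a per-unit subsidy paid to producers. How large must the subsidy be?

Required subsidy s = 72 per unit

At x = 312, from the demand curve buyers pay Pb = 275 − 0.5·312 = 119; from the supply curve sellers need Ps = 66.2 + 0.4·312 = 191.
The subsidy must fill the gap: s = Ps − Pb = 191 − 119 = 72.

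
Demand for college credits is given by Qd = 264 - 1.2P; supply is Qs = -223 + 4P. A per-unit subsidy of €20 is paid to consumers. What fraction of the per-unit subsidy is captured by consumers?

Consumer share = 10/13

Pre-subsidy: 264 - 1.2P = -223 + 4P gives P* = 2435/26, Q* = 1971/13.
With the rebate, buyers effectively pay Pb = Ps − 20, where Ps is the price sellers receive.
Demand in terms of Ps becomes Qd = 264 − 1.2(Ps − 20) = 288 - 1.2Ps. Setting this equal to supply: 288 - 1.2Ps = -223 + 4Ps, so Ps = 2555/26.
Buyers pay Pb = 2555/26 − 20 = 2035/26; Q' = -223 + 4·(2555/26) = 2211/13.
Buyers' price falls by P* − Pb = 2435/26 − 2035/26 = 200/13; sellers' price rises by Ps − P* = 2555/26 − 2435/26 = 60/13.
So consumers capture (200/13)/20 = 10/13 of each unit of subsidy.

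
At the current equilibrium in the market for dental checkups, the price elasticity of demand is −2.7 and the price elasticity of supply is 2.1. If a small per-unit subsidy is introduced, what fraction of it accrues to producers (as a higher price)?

Producer share = 0.5625

For a small subsidy around the equilibrium, the benefit split depends on the relative slopes, which at a point are proportional to the elasticities.
Buyer share = εs/(εs + |εd|) = 2.1/(2.1 + 2.7) = 0.4375; seller share = |εd|/(εs + |εd|) = 0.5625.
So producers capture 0.5625 of the subsidy.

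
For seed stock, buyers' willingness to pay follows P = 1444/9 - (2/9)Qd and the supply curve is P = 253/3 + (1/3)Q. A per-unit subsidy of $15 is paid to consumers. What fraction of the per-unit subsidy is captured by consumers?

Consumer share = 0.4

Pre-subsidy: 1444/9 - (2/9)Q = 253/3 + (1/3)Q gives Q* = 137 and P* = 130.
With the rebate, buyers effectively pay Pb = Ps − 15, where Ps is the price sellers receive.
On the curves, Pb = 1444/9 - (2/9)Q and Ps = 253/3 + (1/3)Q; the wedge Ps − Pb = 15 gives 253/3 + (1/3)Q − (1444/9 - (2/9)Q) = 15, so Q' = 164.
Then Pb = 1444/9 − (2/9)·164 = 124 and Ps = 253/3 + (1/3)·164 = 139.
Buyers' price falls by P* − Pb = 130 − 124 = 6; sellers' price rises by Ps − P* = 139 − 130 = 9.
So consumers capture 6/15 = 0.4 of each unit of subsidy.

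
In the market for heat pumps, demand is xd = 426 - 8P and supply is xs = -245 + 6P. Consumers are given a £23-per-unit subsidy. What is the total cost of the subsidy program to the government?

Government cost = 19550/7

Pre-subsidy: 426 - 8P = -245 + 6P gives P* = 671/14, x* = 298/7.
With the rebate, buyers effectively pay Pb = Ps − 23, where Ps is the price sellers receive.
Demand in terms of Ps becomes xd = 426 − 8(Ps − 23) = 610 - 8Ps. Setting this equal to supply: 610 - 8Ps = -245 + 6Ps, so Ps = 855/14.
Buyers pay Pb = 855/14 − 23 = 533/14; x' = -245 + 6·(855/14) = 850/7.
Government outlay = subsidy × quantity = 23 × 850/7 = 19550/7.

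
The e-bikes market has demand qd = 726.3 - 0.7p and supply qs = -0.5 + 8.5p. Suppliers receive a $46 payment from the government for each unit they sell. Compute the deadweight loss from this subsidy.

Pre-subsidy: 726.3 - 0.7p = -0.5 + 8.5p gives p* = 79, q* = 671.
With the subsidy, sellers receive ps = pb + 46 for each unit, where pb is the price buyers pay.
Supply in terms of pb becomes qs = -0.5 + 8.5(pb + 46) = 390.5 + 8.5pb. Setting this equal to demand: 726.3 - 0.7pb = 390.5 + 8.5pb, so pb = 36.5.
Sellers receive ps = 36.5 + 46 = 82.5; q' = 726.3 − 0.7·36.5 = 700.75.
The subsidy expands output by 700.75 − 671 = 29.75 past the efficient level; on those units the gap between marginal cost and willingness to pay runs from 0 up to 46.
DWL = ½ × 46 × 29.75 = 684.25.

Deadweight loss = $684.25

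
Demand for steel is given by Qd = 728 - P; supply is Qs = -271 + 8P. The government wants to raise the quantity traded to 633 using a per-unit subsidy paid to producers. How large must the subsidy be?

Required subsidy s = 18 per unit

At Q = 633, invert demand for the buyer price: Pb = (728 − 633)/1 = 95; invert supply for the seller price: Ps = (633 − (-271))/8 = 113.
The subsidy must fill the gap: s = Ps − Pb = 113 − 95 = 18.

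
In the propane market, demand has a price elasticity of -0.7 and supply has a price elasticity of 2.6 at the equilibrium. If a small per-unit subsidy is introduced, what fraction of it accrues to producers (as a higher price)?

Producer share = 7/33

For a small subsidy around the equilibrium, the benefit split depends on the relative slopes, which at a point are proportional to the elasticities.
Buyer share = εs/(εs + |εd|) = 2.6/(2.6 + 0.7) = 26/33; seller share = |εd|/(εs + |εd|) = 7/33.
So producers capture 7/33 of the subsidy.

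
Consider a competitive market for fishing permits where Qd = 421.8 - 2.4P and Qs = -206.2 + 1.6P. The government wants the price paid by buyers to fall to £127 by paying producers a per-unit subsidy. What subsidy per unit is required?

At a buyer price of 127, quantity demanded is 421.8 − 2.4·127 = 117.
Sellers supply 117 only when they receive Ps with -206.2 + 1.6·Ps = 117, i.e. Ps = 202.
s = Ps − Pb = 202 − 127 = 75.

Required subsidy s = £75 per unit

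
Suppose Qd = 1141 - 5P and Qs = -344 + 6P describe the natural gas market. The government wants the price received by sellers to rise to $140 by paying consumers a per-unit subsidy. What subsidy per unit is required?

Required subsidy s = $11 per unit

At a seller price of 140, quantity supplied is -344 + 6·140 = 496.
Buyers absorb 496 only when they pay Pb with 1141 − 5·Pb = 496, i.e. Pb = 129.
s = Ps − Pb = 140 − 129 = 11.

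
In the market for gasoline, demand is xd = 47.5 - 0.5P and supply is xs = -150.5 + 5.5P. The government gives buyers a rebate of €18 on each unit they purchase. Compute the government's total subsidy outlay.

Government cost = €706.5

Pre-subsidy: 47.5 - 0.5P = -150.5 + 5.5P gives P* = 33, x* = 31.
With the rebate, buyers effectively pay Pb = Ps − 18, where Ps is the price sellers receive.
Demand in terms of Ps becomes xd = 47.5 − 0.5(Ps − 18) = 56.5 - 0.5Ps. Setting this equal to supply: 56.5 - 0.5Ps = -150.5 + 5.5Ps, so Ps = 34.5.
Buyers pay Pb = 34.5 − 18 = 16.5; x' = -150.5 + 5.5·34.5 = 39.25.
Government outlay = subsidy × quantity = 18 × 39.25 = 706.5.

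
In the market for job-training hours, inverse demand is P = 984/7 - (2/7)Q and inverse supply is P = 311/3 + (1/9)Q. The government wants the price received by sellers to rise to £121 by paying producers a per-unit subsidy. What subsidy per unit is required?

At a seller price of 121, quantity supplied is -933 + 9·121 = 156.
Buyers absorb 156 only when they pay Pb = 984/7 − (2/7)·156 = 96.
s = Ps − Pb = 121 − 96 = 25.

Required subsidy s = £25 per unit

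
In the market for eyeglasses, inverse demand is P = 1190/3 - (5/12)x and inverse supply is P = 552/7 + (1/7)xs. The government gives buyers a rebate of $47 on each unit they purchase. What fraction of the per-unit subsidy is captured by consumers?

Consumer share = 35/47

Pre-subsidy: 1190/3 - (5/12)x = 552/7 + (1/7)x gives x* = 568 and P* = 160.
With the rebate, buyers effectively pay Pb = Ps − 47, where Ps is the price sellers receive.
On the curves, Pb = 1190/3 - (5/12)x and Ps = 552/7 + (1/7)x; the wedge Ps − Pb = 47 gives 552/7 + (1/7)x − (1190/3 - (5/12)x) = 47, so x' = 652.
Then Pb = 1190/3 − (5/12)·652 = 125 and Ps = 552/7 + (1/7)·652 = 172.
Buyers' price falls by P* − Pb = 160 − 125 = 35; sellers' price rises by Ps − P* = 172 − 160 = 12.
So consumers capture 35/47 = 35/47 of each unit of subsidy.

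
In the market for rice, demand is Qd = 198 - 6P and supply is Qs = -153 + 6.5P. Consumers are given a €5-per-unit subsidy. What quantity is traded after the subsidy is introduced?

Q' = 45.12

Pre-subsidy: 198 - 6P = -153 + 6.5P gives P* = 28.08, Q* = 29.52.
With the rebate, buyers effectively pay Pb = Ps − 5, where Ps is the price sellers receive.
Demand in terms of Ps becomes Qd = 198 − 6(Ps − 5) = 228 - 6Ps. Setting this equal to supply: 228 - 6Ps = -153 + 6.5Ps, so Ps = 30.48.
Buyers pay Pb = 30.48 − 5 = 25.48; Q' = -153 + 6.5·30.48 = 45.12.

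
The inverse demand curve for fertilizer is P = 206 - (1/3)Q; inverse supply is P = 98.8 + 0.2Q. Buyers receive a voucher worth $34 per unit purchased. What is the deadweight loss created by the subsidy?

Pre-subsidy: 206 - (1/3)Q = 98.8 + 0.2Q gives Q* = 201 and P* = 139.
With the rebate, buyers effectively pay Pb = Ps − 34, where Ps is the price sellers receive.
On the curves, Pb = 206 - (1/3)Q and Ps = 98.8 + 0.2Q; the wedge Ps − Pb = 34 gives 98.8 + 0.2Q − (206 - (1/3)Q) = 34, so Q' = 264.75.
Then Pb = 206 − (1/3)·264.75 = 117.75 and Ps = 98.8 + 0.2·264.75 = 151.75.
The subsidy expands output by 264.75 − 201 = 63.75 past the efficient level; on those units the gap between marginal cost and willingness to pay runs from 0 up to 34.
DWL = ½ × 34 × 63.75 = 1083.75.

Deadweight loss = $1083.75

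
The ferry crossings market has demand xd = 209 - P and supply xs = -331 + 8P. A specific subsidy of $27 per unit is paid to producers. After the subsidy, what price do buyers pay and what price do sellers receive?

Buyers pay $36; sellers receive $63

Pre-subsidy: 209 - P = -331 + 8P gives P* = 60, x* = 149.
With the subsidy, sellers receive Ps = Pb + 27 for each unit, where Pb is the price buyers pay.
Supply in terms of Pb becomes xs = -331 + 8(Pb + 27) = -115 + 8Pb. Setting this equal to demand: 209 - Pb = -115 + 8Pb, so Pb = 36.
Sellers receive Ps = 36 + 27 = 63; x' = 209 − 1·36 = 173.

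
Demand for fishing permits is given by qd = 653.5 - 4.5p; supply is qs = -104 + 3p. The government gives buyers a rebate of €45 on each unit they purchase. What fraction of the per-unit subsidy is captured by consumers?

Pre-subsidy: 653.5 - 4.5p = -104 + 3p gives p* = 101, q* = 199.
With the rebate, buyers effectively pay pb = ps − 45, where ps is the price sellers receive.
Demand in terms of ps becomes qd = 653.5 − 4.5(ps − 45) = 856 - 4.5ps. Setting this equal to supply: 856 - 4.5ps = -104 + 3ps, so ps = 128.
Buyers pay pb = 128 − 45 = 83; q' = -104 + 3·128 = 280.
Buyers' price falls by p* − pb = 101 − 83 = 18; sellers' price rises by ps − p* = 128 − 101 = 27.
So consumers capture 18/45 = 0.4 of each unit of subsidy.

Consumer share = 0.4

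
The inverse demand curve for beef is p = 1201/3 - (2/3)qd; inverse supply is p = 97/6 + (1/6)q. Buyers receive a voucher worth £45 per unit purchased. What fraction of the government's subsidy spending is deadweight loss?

Pre-subsidy: 1201/3 - (2/3)q = 97/6 + (1/6)q gives q* = 461 and p* = 93.
With the rebate, buyers effectively pay pb = ps − 45, where ps is the price sellers receive.
On the curves, pb = 1201/3 - (2/3)q and ps = 97/6 + (1/6)q; the wedge ps − pb = 45 gives 97/6 + (1/6)q − (1201/3 - (2/3)q) = 45, so q' = 515.
Then pb = 1201/3 − (2/3)·515 = 57 and ps = 97/6 + (1/6)·515 = 102.
ΔCS = ½(461 + 515)(93 − 57) = 17568; ΔPS = ½(461 + 515)(102 − 93) = 4392.
Government spending = 45 × 515 = 23175.
DWL = ½ × 45 × (515 − 461) = 1215; fraction = 1215 / 23175 = 27/515.

DWL / government spending = 27/515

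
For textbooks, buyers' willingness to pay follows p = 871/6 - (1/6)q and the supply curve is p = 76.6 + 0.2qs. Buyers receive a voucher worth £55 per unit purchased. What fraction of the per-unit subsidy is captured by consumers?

Consumer share = 5/11

Pre-subsidy: 871/6 - (1/6)q = 76.6 + 0.2q gives q* = 187 and p* = 114.
With the rebate, buyers effectively pay pb = ps − 55, where ps is the price sellers receive.
On the curves, pb = 871/6 - (1/6)q and ps = 76.6 + 0.2q; the wedge ps − pb = 55 gives 76.6 + 0.2q − (871/6 - (1/6)q) = 55, so q' = 337.
Then pb = 871/6 − (1/6)·337 = 89 and ps = 76.6 + 0.2·337 = 144.
Buyers' price falls by p* − pb = 114 − 89 = 25; sellers' price rises by ps − p* = 144 − 114 = 30.
So consumers capture 25/55 = 5/11 of each unit of subsidy.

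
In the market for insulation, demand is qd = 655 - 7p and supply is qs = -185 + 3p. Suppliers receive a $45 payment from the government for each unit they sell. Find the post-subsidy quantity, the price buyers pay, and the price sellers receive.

Pre-subsidy: 655 - 7p = -185 + 3p gives p* = 84, q* = 67.
With the subsidy, sellers receive ps = pb + 45 for each unit, where pb is the price buyers pay.
Supply in terms of pb becomes qs = -185 + 3(pb + 45) = -50 + 3pb. Setting this equal to demand: 655 - 7pb = -50 + 3pb, so pb = 70.5.
Sellers receive ps = 70.5 + 45 = 115.5; q' = 655 − 7·70.5 = 161.5.

q' = 161.5; buyers pay $70.5; sellers receive $115.5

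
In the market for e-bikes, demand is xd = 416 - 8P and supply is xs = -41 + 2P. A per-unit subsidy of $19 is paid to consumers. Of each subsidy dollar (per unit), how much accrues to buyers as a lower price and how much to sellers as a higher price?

Buyers gain $3.8 per unit; sellers gain $15.2 per unit

Pre-subsidy: 416 - 8P = -41 + 2P gives P* = 45.7, x* = 50.4.
With the rebate, buyers effectively pay Pb = Ps − 19, where Ps is the price sellers receive.
Demand in terms of Ps becomes xd = 416 − 8(Ps − 19) = 568 - 8Ps. Setting this equal to supply: 568 - 8Ps = -41 + 2Ps, so Ps = 60.9.
Buyers pay Pb = 60.9 − 19 = 41.9; x' = -41 + 2·60.9 = 80.8.
Buyers' price falls by P* − Pb = 45.7 − 41.9 = 3.8; sellers' price rises by Ps − P* = 60.9 − 45.7 = 15.2.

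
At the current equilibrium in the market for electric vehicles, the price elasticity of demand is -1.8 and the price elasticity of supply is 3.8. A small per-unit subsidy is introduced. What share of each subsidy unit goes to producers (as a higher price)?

Producer share = 9/28

For a small subsidy around the equilibrium, the benefit split depends on the relative slopes, which at a point are proportional to the elasticities.
Buyer share = εs/(εs + |εd|) = 3.8/(3.8 + 1.8) = 19/28; seller share = |εd|/(εs + |εd|) = 9/28.
So producers capture 9/28 of the subsidy.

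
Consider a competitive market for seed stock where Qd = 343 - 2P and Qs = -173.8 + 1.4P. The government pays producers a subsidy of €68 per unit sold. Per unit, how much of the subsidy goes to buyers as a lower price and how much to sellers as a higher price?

Buyers gain €28 per unit; sellers gain €40 per unit

Pre-subsidy: 343 - 2P = -173.8 + 1.4P gives P* = 152, Q* = 39.
With the subsidy, sellers receive Ps = Pb + 68 for each unit, where Pb is the price buyers pay.
Supply in terms of Pb becomes Qs = -173.8 + 1.4(Pb + 68) = -78.6 + 1.4Pb. Setting this equal to demand: 343 - 2Pb = -78.6 + 1.4Pb, so Pb = 124.
Sellers receive Ps = 124 + 68 = 192; Q' = 343 − 2·124 = 95.
Buyers' price falls by P* − Pb = 152 − 124 = 28; sellers' price rises by Ps − P* = 192 − 152 = 40.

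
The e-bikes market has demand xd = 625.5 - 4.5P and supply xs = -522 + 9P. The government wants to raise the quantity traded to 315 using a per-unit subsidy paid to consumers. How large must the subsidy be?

Required subsidy s = 24 per unit

At x = 315, invert demand for the buyer price: Pb = (625.5 − 315)/4.5 = 69; invert supply for the seller price: Ps = (315 − (-522))/9 = 93.
The subsidy must fill the gap: s = Ps − Pb = 93 − 69 = 24.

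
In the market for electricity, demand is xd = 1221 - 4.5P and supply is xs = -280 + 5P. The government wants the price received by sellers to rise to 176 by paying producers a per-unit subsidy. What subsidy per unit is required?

At a seller price of 176, quantity supplied is -280 + 5·176 = 600.
Buyers absorb 600 only when they pay Pb with 1221 − 4.5·Pb = 600, i.e. Pb = 138.
s = Ps − Pb = 176 − 138 = 38.

Required subsidy s = 38 per unit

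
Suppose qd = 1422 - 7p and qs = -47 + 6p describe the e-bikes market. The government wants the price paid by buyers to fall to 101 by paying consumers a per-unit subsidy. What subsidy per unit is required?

At a buyer price of 101, quantity demanded is 1422 − 7·101 = 715.
Sellers supply 715 only when they receive ps with -47 + 6·ps = 715, i.e. ps = 127.
s = ps − pb = 127 − 101 = 26.

Required subsidy s = 26 per unit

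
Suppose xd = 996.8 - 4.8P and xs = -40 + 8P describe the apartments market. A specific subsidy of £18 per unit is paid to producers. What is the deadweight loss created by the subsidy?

Pre-subsidy: 996.8 - 4.8P = -40 + 8P gives P* = 81, x* = 608.
With the subsidy, sellers receive Ps = Pb + 18 for each unit, where Pb is the price buyers pay.
Supply in terms of Pb becomes xs = -40 + 8(Pb + 18) = 104 + 8Pb. Setting this equal to demand: 996.8 - 4.8Pb = 104 + 8Pb, so Pb = 69.75.
Sellers receive Ps = 69.75 + 18 = 87.75; x' = 996.8 − 4.8·69.75 = 662.
The subsidy expands output by 662 − 608 = 54 past the efficient level; on those units the gap between marginal cost and willingness to pay runs from 0 up to 18.
DWL = ½ × 18 × 54 = 486.

Deadweight loss = £486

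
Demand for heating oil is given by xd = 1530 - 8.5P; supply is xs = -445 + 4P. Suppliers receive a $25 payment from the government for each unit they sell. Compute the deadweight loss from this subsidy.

Pre-subsidy: 1530 - 8.5P = -445 + 4P gives P* = 158, x* = 187.
With the subsidy, sellers receive Ps = Pb + 25 for each unit, where Pb is the price buyers pay.
Supply in terms of Pb becomes xs = -445 + 4(Pb + 25) = -345 + 4Pb. Setting this equal to demand: 1530 - 8.5Pb = -345 + 4Pb, so Pb = 150.
Sellers receive Ps = 150 + 25 = 175; x' = 1530 − 8.5·150 = 255.
The subsidy expands output by 255 − 187 = 68 past the efficient level; on those units the gap between marginal cost and willingness to pay runs from 0 up to 25.
DWL = ½ × 25 × 68 = 850.

Deadweight loss = $850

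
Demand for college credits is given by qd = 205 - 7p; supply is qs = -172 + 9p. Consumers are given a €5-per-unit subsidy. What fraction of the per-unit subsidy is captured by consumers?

Pre-subsidy: 205 - 7p = -172 + 9p gives p* = 23.5625, q* = 40.0625.
With the rebate, buyers effectively pay pb = ps − 5, where ps is the price sellers receive.
Demand in terms of ps becomes qd = 205 − 7(ps − 5) = 240 - 7ps. Setting this equal to supply: 240 - 7ps = -172 + 9ps, so ps = 25.75.
Buyers pay pb = 25.75 − 5 = 20.75; q' = -172 + 9·25.75 = 59.75.
Buyers' price falls by p* − pb = 23.5625 − 20.75 = 2.8125; sellers' price rises by ps − p* = 25.75 − 23.5625 = 2.1875.
So consumers capture 2.8125/5 = 0.5625 of each unit of subsidy.

Consumer share = 0.5625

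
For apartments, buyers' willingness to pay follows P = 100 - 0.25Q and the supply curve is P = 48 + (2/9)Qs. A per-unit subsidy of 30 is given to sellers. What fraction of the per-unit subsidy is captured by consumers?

Pre-subsidy: 100 - 0.25Q = 48 + (2/9)Q gives Q* = 1872/17 and P* = 1232/17.
With the subsidy, sellers receive Ps = Pb + 30 for each unit, where Pb is the price buyers pay.
On the curves, Pb = 100 - 0.25Q and Ps = 48 + (2/9)Q; the wedge Ps − Pb = 30 gives 48 + (2/9)Q − (100 - 0.25Q) = 30, so Q' = 2952/17.
Then Pb = 100 − 0.25·(2952/17) = 962/17 and Ps = 48 + (2/9)·(2952/17) = 1472/17.
Buyers' price falls by P* − Pb = 1232/17 − 962/17 = 270/17; sellers' price rises by Ps − P* = 1472/17 − 1232/17 = 240/17.
So consumers capture (270/17)/30 = 9/17 of each unit of subsidy.

Consumer share = 9/17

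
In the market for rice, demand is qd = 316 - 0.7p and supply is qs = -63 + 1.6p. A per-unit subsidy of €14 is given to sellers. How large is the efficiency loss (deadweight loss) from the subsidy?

Pre-subsidy: 316 - 0.7p = -63 + 1.6p gives p* = 3790/23, q* = 4615/23.
With the subsidy, sellers receive ps = pb + 14 for each unit, where pb is the price buyers pay.
Supply in terms of pb becomes qs = -63 + 1.6(pb + 14) = -40.6 + 1.6pb. Setting this equal to demand: 316 - 0.7pb = -40.6 + 1.6pb, so pb = 3566/23.
Sellers receive ps = 3566/23 + 14 = 3888/23; q' = 316 − 0.7·(3566/23) = 23859/115.
The subsidy expands output by 23859/115 − 4615/23 = 784/115 past the efficient level; on those units the gap between marginal cost and willingness to pay runs from 0 up to 14.
DWL = ½ × 14 × 784/115 = 5488/115.

Deadweight loss = 5488/115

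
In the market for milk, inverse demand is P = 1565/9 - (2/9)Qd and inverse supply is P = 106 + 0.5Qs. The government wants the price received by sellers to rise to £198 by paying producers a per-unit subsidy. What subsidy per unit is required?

Required subsidy s = £65 per unit

At a seller price of 198, quantity supplied is -212 + 2·198 = 184.
Buyers absorb 184 only when they pay Pb = 1565/9 − (2/9)·184 = 133.
s = Ps − Pb = 198 − 133 = 65.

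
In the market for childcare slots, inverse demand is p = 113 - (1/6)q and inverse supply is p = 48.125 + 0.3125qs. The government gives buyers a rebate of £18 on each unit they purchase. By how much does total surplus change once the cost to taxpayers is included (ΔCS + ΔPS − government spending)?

Net change in total surplus = -7776/23

Pre-subsidy: 113 - (1/6)q = 48.125 + 0.3125q gives q* = 3114/23 and p* = 2080/23.
With the rebate, buyers effectively pay pb = ps − 18, where ps is the price sellers receive.
On the curves, pb = 113 - (1/6)q and ps = 48.125 + 0.3125q; the wedge ps − pb = 18 gives 48.125 + 0.3125q − (113 - (1/6)q) = 18, so q' = 3978/23.
Then pb = 113 − (1/6)·(3978/23) = 1936/23 and ps = 48.125 + 0.3125·(3978/23) = 2350/23.
ΔCS = ½(3114/23 + 3978/23)(2080/23 − 1936/23) = 510624/529; ΔPS = ½(3114/23 + 3978/23)(2350/23 − 2080/23) = 957420/529.
Government spending = 18 × 3978/23 = 71604/23.
Net change = 510624/529 + 957420/529 − 71604/23 = -7776/23. The loss equals the DWL triangle ½·18·864/23.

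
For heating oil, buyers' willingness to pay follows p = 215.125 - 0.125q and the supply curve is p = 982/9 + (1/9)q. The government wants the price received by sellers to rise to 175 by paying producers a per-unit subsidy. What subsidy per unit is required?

Required subsidy s = 34 per unit

At a seller price of 175, quantity supplied is -982 + 9·175 = 593.
Buyers absorb 593 only when they pay pb = 215.125 − 0.125·593 = 141.
s = ps − pb = 175 − 141 = 34.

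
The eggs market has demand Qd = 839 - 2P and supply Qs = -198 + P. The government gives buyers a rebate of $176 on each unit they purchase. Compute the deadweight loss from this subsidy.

Pre-subsidy: 839 - 2P = -198 + P gives P* = 1037/3, Q* = 443/3.
With the rebate, buyers effectively pay Pb = Ps − 176, where Ps is the price sellers receive.
Demand in terms of Ps becomes Qd = 839 − 2(Ps − 176) = 1191 - 2Ps. Setting this equal to supply: 1191 - 2Ps = -198 + Ps, so Ps = 463.
Buyers pay Pb = 463 − 176 = 287; Q' = -198 + 1·463 = 265.
The subsidy expands output by 265 − 443/3 = 352/3 past the efficient level; on those units the gap between marginal cost and willingness to pay runs from 0 up to 176.
DWL = ½ × 176 × 352/3 = 30976/3.

Deadweight loss = 30976/3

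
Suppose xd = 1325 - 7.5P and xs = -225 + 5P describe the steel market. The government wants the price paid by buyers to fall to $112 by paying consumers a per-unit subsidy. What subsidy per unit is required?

At a buyer price of 112, quantity demanded is 1325 − 7.5·112 = 485.
Sellers supply 485 only when they receive Ps with -225 + 5·Ps = 485, i.e. Ps = 142.
s = Ps − Pb = 142 − 112 = 30.

Required subsidy s = $30 per unit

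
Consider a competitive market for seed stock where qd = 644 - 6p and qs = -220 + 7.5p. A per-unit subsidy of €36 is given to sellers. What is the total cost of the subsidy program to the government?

Pre-subsidy: 644 - 6p = -220 + 7.5p gives p* = 64, q* = 260.
With the subsidy, sellers receive ps = pb + 36 for each unit, where pb is the price buyers pay.
Supply in terms of pb becomes qs = -220 + 7.5(pb + 36) = 50 + 7.5pb. Setting this equal to demand: 644 - 6pb = 50 + 7.5pb, so pb = 44.
Sellers receive ps = 44 + 36 = 80; q' = 644 − 6·44 = 380.
Government outlay = subsidy × quantity = 36 × 380 = 13680.

Government cost = €13680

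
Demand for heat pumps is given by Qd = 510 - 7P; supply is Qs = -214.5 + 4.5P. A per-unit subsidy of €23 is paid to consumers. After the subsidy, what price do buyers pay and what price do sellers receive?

Pre-subsidy: 510 - 7P = -214.5 + 4.5P gives P* = 63, Q* = 69.
With the rebate, buyers effectively pay Pb = Ps − 23, where Ps is the price sellers receive.
Demand in terms of Ps becomes Qd = 510 − 7(Ps − 23) = 671 - 7Ps. Setting this equal to supply: 671 - 7Ps = -214.5 + 4.5Ps, so Ps = 77.
Buyers pay Pb = 77 − 23 = 54; Q' = -214.5 + 4.5·77 = 132.

Buyers pay €54; sellers receive €77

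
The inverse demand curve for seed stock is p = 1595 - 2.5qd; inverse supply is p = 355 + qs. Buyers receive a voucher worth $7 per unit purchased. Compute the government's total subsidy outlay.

Government cost = $2494

Pre-subsidy: 1595 - 2.5q = 355 + q gives q* = 2480/7 and p* = 4965/7.
With the rebate, buyers effectively pay pb = ps − 7, where ps is the price sellers receive.
On the curves, pb = 1595 - 2.5q and ps = 355 + q; the wedge ps − pb = 7 gives 355 + q − (1595 - 2.5q) = 7, so q' = 2494/7.
Then pb = 1595 − 2.5·(2494/7) = 4930/7 and ps = 355 + 1·(2494/7) = 4979/7.
Government outlay = subsidy × quantity = 7 × 2494/7 = 2494.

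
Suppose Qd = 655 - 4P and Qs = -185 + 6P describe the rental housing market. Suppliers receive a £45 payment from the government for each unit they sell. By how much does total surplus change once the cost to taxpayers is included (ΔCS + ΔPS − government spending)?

Pre-subsidy: 655 - 4P = -185 + 6P gives P* = 84, Q* = 319.
With the subsidy, sellers receive Ps = Pb + 45 for each unit, where Pb is the price buyers pay.
Supply in terms of Pb becomes Qs = -185 + 6(Pb + 45) = 85 + 6Pb. Setting this equal to demand: 655 - 4Pb = 85 + 6Pb, so Pb = 57.
Sellers receive Ps = 57 + 45 = 102; Q' = 655 − 4·57 = 427.
ΔCS = ½(319 + 427)(84 − 57) = 10071; ΔPS = ½(319 + 427)(102 − 84) = 6714.
Government spending = 45 × 427 = 19215.
Net change = 10071 + 6714 − 19215 = -2430. The loss equals the DWL triangle ½·45·108.

Net change in total surplus = -£2430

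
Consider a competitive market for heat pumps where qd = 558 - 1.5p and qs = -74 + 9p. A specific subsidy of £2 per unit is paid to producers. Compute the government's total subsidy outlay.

Pre-subsidy: 558 - 1.5p = -74 + 9p gives p* = 1264/21, q* = 3274/7.
With the subsidy, sellers receive ps = pb + 2 for each unit, where pb is the price buyers pay.
Supply in terms of pb becomes qs = -74 + 9(pb + 2) = -56 + 9pb. Setting this equal to demand: 558 - 1.5pb = -56 + 9pb, so pb = 1228/21.
Sellers receive ps = 1228/21 + 2 = 1270/21; q' = 558 − 1.5·(1228/21) = 3292/7.
Government outlay = subsidy × quantity = 2 × 3292/7 = 6584/7.

Government cost = 6584/7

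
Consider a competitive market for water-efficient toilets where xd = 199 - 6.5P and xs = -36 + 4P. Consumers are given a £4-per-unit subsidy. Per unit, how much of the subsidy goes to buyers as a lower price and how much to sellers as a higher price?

Pre-subsidy: 199 - 6.5P = -36 + 4P gives P* = 470/21, x* = 1124/21.
With the rebate, buyers effectively pay Pb = Ps − 4, where Ps is the price sellers receive.
Demand in terms of Ps becomes xd = 199 − 6.5(Ps − 4) = 225 - 6.5Ps. Setting this equal to supply: 225 - 6.5Ps = -36 + 4Ps, so Ps = 174/7.
Buyers pay Pb = 174/7 − 4 = 146/7; x' = -36 + 4·(174/7) = 444/7.
Buyers' price falls by P* − Pb = 470/21 − 146/7 = 32/21; sellers' price rises by Ps − P* = 174/7 − 470/21 = 52/21.

Buyers gain 32/21 per unit; sellers gain 52/21 per unit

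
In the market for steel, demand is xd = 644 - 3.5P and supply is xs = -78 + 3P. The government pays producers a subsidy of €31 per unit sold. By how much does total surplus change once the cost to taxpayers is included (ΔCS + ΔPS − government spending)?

Pre-subsidy: 644 - 3.5P = -78 + 3P gives P* = 1444/13, x* = 3318/13.
With the subsidy, sellers receive Ps = Pb + 31 for each unit, where Pb is the price buyers pay.
Supply in terms of Pb becomes xs = -78 + 3(Pb + 31) = 15 + 3Pb. Setting this equal to demand: 644 - 3.5Pb = 15 + 3Pb, so Pb = 1258/13.
Sellers receive Ps = 1258/13 + 31 = 1661/13; x' = 644 − 3.5·(1258/13) = 3969/13.
ΔCS = ½(3318/13 + 3969/13)(1444/13 − 1258/13) = 677691/169; ΔPS = ½(3318/13 + 3969/13)(1661/13 − 1444/13) = 1581279/338.
Government spending = 31 × 3969/13 = 123039/13.
Net change = 677691/169 + 1581279/338 − 123039/13 = -20181/26. The loss equals the DWL triangle ½·31·651/13.

Net change in total surplus = -20181/26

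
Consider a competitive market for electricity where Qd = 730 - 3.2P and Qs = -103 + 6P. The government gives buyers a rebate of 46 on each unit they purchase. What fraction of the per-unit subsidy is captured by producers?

Producer share = 8/23

Pre-subsidy: 730 - 3.2P = -103 + 6P gives P* = 4165/46, Q* = 10126/23.
With the rebate, buyers effectively pay Pb = Ps − 46, where Ps is the price sellers receive.
Demand in terms of Ps becomes Qd = 730 − 3.2(Ps − 46) = 877.2 - 3.2Ps. Setting this equal to supply: 877.2 - 3.2Ps = -103 + 6Ps, so Ps = 4901/46.
Buyers pay Pb = 4901/46 − 46 = 2785/46; Q' = -103 + 6·(4901/46) = 12334/23.
Buyers' price falls by P* − Pb = 4165/46 − 2785/46 = 30; sellers' price rises by Ps − P* = 4901/46 − 4165/46 = 16.
So producers capture 16/46 = 8/23 of each unit of subsidy.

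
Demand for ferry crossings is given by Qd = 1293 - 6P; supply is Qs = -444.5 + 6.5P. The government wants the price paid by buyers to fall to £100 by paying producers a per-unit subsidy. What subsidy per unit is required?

Required subsidy s = £75 per unit

At a buyer price of 100, quantity demanded is 1293 − 6·100 = 693.
Sellers supply 693 only when they receive Ps with -444.5 + 6.5·Ps = 693, i.e. Ps = 175.
s = Ps − Pb = 175 − 100 = 75.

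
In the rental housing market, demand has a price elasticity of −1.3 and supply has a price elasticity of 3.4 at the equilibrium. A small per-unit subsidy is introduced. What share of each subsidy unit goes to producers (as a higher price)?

For a small subsidy around the equilibrium, the benefit split depends on the relative slopes, which at a point are proportional to the elasticities.
Buyer share = εs/(εs + |εd|) = 3.4/(3.4 + 1.3) = 34/47; seller share = |εd|/(εs + |εd|) = 13/47.
So producers capture 13/47 of the subsidy.

Producer share = 13/47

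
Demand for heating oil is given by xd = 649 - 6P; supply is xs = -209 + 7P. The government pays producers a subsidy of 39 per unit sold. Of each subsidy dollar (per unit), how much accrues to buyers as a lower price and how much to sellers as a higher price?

Pre-subsidy: 649 - 6P = -209 + 7P gives P* = 66, x* = 253.
With the subsidy, sellers receive Ps = Pb + 39 for each unit, where Pb is the price buyers pay.
Supply in terms of Pb becomes xs = -209 + 7(Pb + 39) = 64 + 7Pb. Setting this equal to demand: 649 - 6Pb = 64 + 7Pb, so Pb = 45.
Sellers receive Ps = 45 + 39 = 84; x' = 649 − 6·45 = 379.
Buyers' price falls by P* − Pb = 66 − 45 = 21; sellers' price rises by Ps − P* = 84 − 66 = 18.

Buyers gain 21 per unit; sellers gain 18 per unit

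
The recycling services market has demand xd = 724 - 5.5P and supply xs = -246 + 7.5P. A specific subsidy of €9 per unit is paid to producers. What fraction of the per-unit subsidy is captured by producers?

Pre-subsidy: 724 - 5.5P = -246 + 7.5P gives P* = 970/13, x* = 4077/13.
With the subsidy, sellers receive Ps = Pb + 9 for each unit, where Pb is the price buyers pay.
Supply in terms of Pb becomes xs = -246 + 7.5(Pb + 9) = -178.5 + 7.5Pb. Setting this equal to demand: 724 - 5.5Pb = -178.5 + 7.5Pb, so Pb = 1805/26.
Sellers receive Ps = 1805/26 + 9 = 2039/26; x' = 724 − 5.5·(1805/26) = 17793/52.
Buyers' price falls by P* − Pb = 970/13 − 1805/26 = 135/26; sellers' price rises by Ps − P* = 2039/26 − 970/13 = 99/26.
So producers capture (99/26)/9 = 11/26 of each unit of subsidy.

Producer share = 11/26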